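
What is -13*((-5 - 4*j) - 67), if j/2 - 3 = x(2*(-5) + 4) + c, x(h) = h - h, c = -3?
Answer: 936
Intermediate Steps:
x(h) = 0
j = 0 (j = 6 + 2*(0 - 3) = 6 + 2*(-3) = 6 - 6 = 0)
-13*((-5 - 4*j) - 67) = -13*((-5 - 4*0) - 67) = -13*((-5 + 0) - 67) = -13*(-5 - 67) = -13*(-72) = 936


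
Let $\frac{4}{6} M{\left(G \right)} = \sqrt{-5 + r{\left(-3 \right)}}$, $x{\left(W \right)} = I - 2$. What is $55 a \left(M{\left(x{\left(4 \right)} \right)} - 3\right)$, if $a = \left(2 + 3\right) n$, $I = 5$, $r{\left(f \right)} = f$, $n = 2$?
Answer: $-1650 + 1650 i \sqrt{2} \approx -1650.0 + 2333.5 i$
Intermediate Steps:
$x{\left(W \right)} = 3$ ($x{\left(W \right)} = 5 - 2 = 3$)
$a = 10$ ($a = \left(2 + 3\right) 2 = 5 \cdot 2 = 10$)
$M{\left(G \right)} = 3 i \sqrt{2}$ ($M{\left(G \right)} = \frac{3 \sqrt{-5 - 3}}{2} = \frac{3 \sqrt{-8}}{2} = \frac{3 \cdot 2 i \sqrt{2}}{2} = 3 i \sqrt{2}$)
$55 a \left(M{\left(x{\left(4 \right)} \right)} - 3\right) = 55 \cdot 10 \left(3 i \sqrt{2} - 3\right) = 55 \cdot 10 \left(-3 + 3 i \sqrt{2}\right) = 55 \left(-30 + 30 i \sqrt{2}\right) = -1650 + 1650 i \sqrt{2}$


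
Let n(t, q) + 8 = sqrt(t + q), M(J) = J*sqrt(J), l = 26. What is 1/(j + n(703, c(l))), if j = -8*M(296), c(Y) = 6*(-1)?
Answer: 1/(-8 + sqrt(697) - 4736*sqrt(74)) ≈ -2.4557e-5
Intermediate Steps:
c(Y) = -6
M(J) = J**(3/2)
n(t, q) = -8 + sqrt(q + t) (n(t, q) = -8 + sqrt(t + q) = -8 + sqrt(q + t))
j = -4736*sqrt(74) ≈ -40741.
1/(j + n(703, c(l))) = 1/(-4736*sqrt(74) + (-8 + sqrt(-6 + 703))) = 1/(-4736*sqrt(74) + (-8 + sqrt(697))) = 1/(-8 + sqrt(697) - 4736*sqrt(74))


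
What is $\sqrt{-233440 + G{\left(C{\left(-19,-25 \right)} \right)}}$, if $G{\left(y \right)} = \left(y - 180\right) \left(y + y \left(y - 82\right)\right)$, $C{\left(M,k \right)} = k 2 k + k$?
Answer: $2 \sqrt{366057390} \approx 38265.0$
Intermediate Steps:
$C{\left(M,k \right)} = k + 2 k^{2}$ ($C{\left(M,k \right)} = 2 k k + k = 2 k^{2} + k = k + 2 k^{2}$)
$G{\left(y \right)} = \left(-180 + y\right) \left(y + y \left(-82 + y\right)\right)$
$\sqrt{-233440 + G{\left(C{\left(-19,-25 \right)} \right)}} = \sqrt{-233440 + - 25 \left(1 + 2 \left(-25\right)\right) \left(14580 + \left(- 25 \left(1 + 2 \left(-25\right)\right)\right)^{2} - 261 \left(- 25 \left(1 + 2 \left(-25\right)\right)\right)\right)} = \sqrt{-233440 + - 25 \left(1 - 50\right) \left(14580 + \left(- 25 \left(1 - 50\right)\right)^{2} - 261 \left(- 25 \left(1 - 50\right)\right)\right)} = \sqrt{-233440 + \left(-25\right) \left(-49\right) \left(14580 + \left(\left(-25\right) \left(-49\right)\right)^{2} - 261 \left(\left(-25\right) \left(-49\right)\right)\right)} = \sqrt{-233440 + 1225 \left(14580 + 1225^{2} - 319725\right)} = \sqrt{-233440 + 1225 \left(14580 + 1500625 - 319725\right)} = \sqrt{-233440 + 1225 \cdot 1195480} = \sqrt{-233440 + 1464463000} = \sqrt{1464229560} = 2 \sqrt{366057390}$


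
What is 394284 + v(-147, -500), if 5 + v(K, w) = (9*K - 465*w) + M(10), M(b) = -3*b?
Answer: 625426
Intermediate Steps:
v(K, w) = -35 - 465*w + 9*K (v(K, w) = -5 + ((9*K - 465*w) - 3*10) = -5 + ((-465*w + 9*K) - 30) = -5 + (-30 - 465*w + 9*K) = -35 - 465*w + 9*K)
394284 + v(-147, -500) = 394284 + (-35 - 465*(-500) + 9*(-147)) = 394284 + (-35 + 232500 - 1323) = 394284 + 231142 = 625426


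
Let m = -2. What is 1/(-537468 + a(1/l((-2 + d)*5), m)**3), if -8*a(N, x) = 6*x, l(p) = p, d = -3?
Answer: -8/4299717 ≈ -1.8606e-6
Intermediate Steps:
a(N, x) = -3*x/4
1/(-537468 + a(1/l((-2 + d)*5), m)**3) = 1/(-537468 + (-3/4*(-2))**3) = 1/(-537468 + (3/2)**3) = 1/(-537468 + 27/8) = 1/(-4299717/8) = -8/4299717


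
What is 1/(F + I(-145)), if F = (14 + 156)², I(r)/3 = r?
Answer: 1/28465 ≈ 3.5131e-5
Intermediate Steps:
I(r) = 3*r
F = 28900 (F = 170² = 28900)
1/(F + I(-145)) = 1/(28900 + 3*(-145)) = 1/(28900 - 435) = 1/28465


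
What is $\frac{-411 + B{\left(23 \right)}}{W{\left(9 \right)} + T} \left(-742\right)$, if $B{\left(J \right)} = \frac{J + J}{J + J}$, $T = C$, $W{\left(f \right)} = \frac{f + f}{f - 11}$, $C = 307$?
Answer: $\frac{152110}{149} \approx 1020.9$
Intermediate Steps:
$W{\left(f \right)} = \frac{2 f}{-11 + f}$
$T = 307$
$B{\left(J \right)} = 1$ ($B{\left(J \right)} = \frac{2 J}{2 J} = 2 J \frac{1}{2 J} = 1$)
$\frac{-411 + B{\left(23 \right)}}{W{\left(9 \right)} + T} \left(-742\right) = \frac{-411 + 1}{2 \cdot 9 \frac{1}{-11 + 9} + 307} \left(-742\right) = - \frac{410}{2 \cdot 9 \frac{1}{-2} + 307} \left(-742\right) = - \frac{410}{2 \cdot 9 \left(- \frac{1}{2}\right) + 307} \left(-742\right) = - \frac{410}{-9 + 307} \left(-742\right) = - \frac{410}{298} \left(-742\right) = \left(-410\right) \frac{1}{298} \left(-742\right) = \left(- \frac{205}{149}\right) \left(-742\right) = \frac{152110}{149}$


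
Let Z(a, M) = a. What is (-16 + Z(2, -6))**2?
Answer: 196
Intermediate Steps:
(-16 + Z(2, -6))**2 = (-16 + 2)**2 = (-14)**2 = 196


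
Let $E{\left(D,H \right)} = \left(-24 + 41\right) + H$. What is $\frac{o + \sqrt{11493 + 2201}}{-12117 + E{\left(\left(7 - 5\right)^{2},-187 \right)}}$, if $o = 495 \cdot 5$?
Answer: $- \frac{225}{1117} - \frac{\sqrt{13694}}{12287} \approx -0.21096$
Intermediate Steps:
$o = 2475$
$E{\left(D,H \right)} = 17 + H$
$\frac{o + \sqrt{11493 + 2201}}{-12117 + E{\left(\left(7 - 5\right)^{2},-187 \right)}} = \frac{2475 + \sqrt{11493 + 2201}}{-12117 + \left(17 - 187\right)} = \frac{2475 + \sqrt{13694}}{-12117 - 170} = \frac{2475 + \sqrt{13694}}{-12287} = \left(2475 + \sqrt{13694}\right) \left(- \frac{1}{12287}\right) = - \frac{225}{1117} - \frac{\sqrt{13694}}{12287}$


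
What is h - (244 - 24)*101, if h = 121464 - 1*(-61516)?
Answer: 160760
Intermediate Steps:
h = 182980 (h = 121464 + 61516 = 182980)
h - (244 - 24)*101 = 182980 - (244 - 24)*101 = 182980 - 220*101 = 182980 - 1*22220 = 182980 - 22220 = 160760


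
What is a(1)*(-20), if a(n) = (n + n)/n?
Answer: -40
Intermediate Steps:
a(n) = 2 (a(n) = (2*n)/n = 2)
a(1)*(-20) = 2*(-20) = -40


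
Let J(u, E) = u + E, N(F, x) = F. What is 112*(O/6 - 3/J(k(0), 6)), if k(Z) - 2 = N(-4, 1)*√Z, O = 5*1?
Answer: 154/3 ≈ 51.333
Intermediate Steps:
O = 5
k(Z) = 2 - 4*√Z
J(u, E) = E + u
112*(O/6 - 3/J(k(0), 6)) = 112*(5/6 - 3/(6 + (2 - 4*√0))) = 112*(5*(⅙) - 3/(6 + (2 - 4*0))) = 112*(⅚ - 3/(6 + (2 + 0))) = 112*(⅚ - 3/(6 + 2)) = 112*(⅚ - 3/8) = 112*(11/24) = 154/3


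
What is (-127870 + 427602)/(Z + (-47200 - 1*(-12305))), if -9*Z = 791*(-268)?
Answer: -2697588/102067 ≈ -26.430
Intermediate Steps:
Z = 211988/9 (Z = -791*(-268)/9 = -⅑*(-211988) = 211988/9 ≈ 23554.)
(-127870 + 427602)/(Z + (-47200 - 1*(-12305))) = (-127870 + 427602)/(211988/9 + (-47200 - 1*(-12305))) = 299732/(211988/9 + (-47200 + 12305)) = 299732/(211988/9 - 34895) = 299732/(-102067/9) = 299732*(-9/102067) = -2697588/102067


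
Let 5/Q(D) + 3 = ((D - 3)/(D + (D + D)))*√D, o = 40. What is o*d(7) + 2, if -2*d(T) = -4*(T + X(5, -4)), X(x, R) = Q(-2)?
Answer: 83494/187 - 6000*I*√2/187 ≈ 446.49 - 45.376*I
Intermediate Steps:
Q(D) = 5/(-3 + (-3 + D)/(3*√D)) (Q(D) = 5/(-3 + ((D - 3)/(D + (D + D)))*√D) = 5/(-3 + ((-3 + D)/(D + 2*D))*√D) = 5/(-3 + ((-3 + D)/((3*D)))*√D) = 5/(-3 + ((-3 + D)*(1/(3*D)))*√D) = 5/(-3 + ((-3 + D)/(3*D))*√D) = 5/(-3 + (-3 + D)/(3*√D)))
X(x, R) = 30/(-18 + 5*I*√2) (X(x, R) = -15*(-2)/(-(-2)^(3/2) + 3*√(-2) + 9*(-2)) = -15*(-2)/(-(-2)*I*√2 + 3*(I*√2) - 18) = -15*(-2)/(2*I*√2 + 3*I*√2 - 18) = -15*(-2)/(-18 + 5*I*√2) = 30/(-18 + 5*I*√2))
d(T) = -540/187 + 2*T - 150*I*√2/187 (d(T) = -(-2)*(T + (-270/187 - 75*I*√2/187)) = -(-2)*(-270/187 + T - 75*I*√2/187) = -(1080/187 - 4*T + 300*I*√2/187)/2 = -540/187 + 2*T - 150*I*√2/187)
o*d(7) + 2 = 40*(-540/187 + 2*7 - 150*I*√2/187) + 2 = 40*(-540/187 + 14 - 150*I*√2/187) + 2 = 40*(2078/187 - 150*I*√2/187) + 2 = (83120/187 - 6000*I*√2/187) + 2 = 83494/187 - 6000*I*√2/187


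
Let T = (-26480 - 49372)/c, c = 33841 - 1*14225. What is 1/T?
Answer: -4904/18963 ≈ -0.25861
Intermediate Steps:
c = 19616 (c = 33841 - 14225 = 19616)
T = -18963/4904 (T = (-26480 - 49372)/19616 = -75852*1/19616 = -18963/4904 ≈ -3.8668)
1/T = 1/(-18963/4904) = -4904/18963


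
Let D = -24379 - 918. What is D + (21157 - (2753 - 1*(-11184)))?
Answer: -18077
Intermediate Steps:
D = -25297
D + (21157 - (2753 - 1*(-11184))) = -25297 + (21157 - (2753 - 1*(-11184))) = -25297 + (21157 - (2753 + 11184)) = -25297 + (21157 - 1*13937) = -25297 + (21157 - 13937) = -25297 + 7220 = -18077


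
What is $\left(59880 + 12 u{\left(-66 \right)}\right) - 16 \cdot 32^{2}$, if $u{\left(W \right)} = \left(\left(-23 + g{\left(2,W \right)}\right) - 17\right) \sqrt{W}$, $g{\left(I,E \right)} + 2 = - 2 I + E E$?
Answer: $43496 + 51720 i \sqrt{66} \approx 43496.0 + 4.2018 \cdot 10^{5} i$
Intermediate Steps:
$g{\left(I,E \right)} = -2 + E^{2} - 2 I$ ($g{\left(I,E \right)} = -2 + \left(- 2 I + E E\right) = -2 + \left(- 2 I + E^{2}\right) = -2 + \left(E^{2} - 2 I\right) = -2 + E^{2} - 2 I$)
$u{\left(W \right)} = \sqrt{W} \left(-46 + W^{2}\right)$ ($u{\left(W \right)} = \left(\left(-23 - \left(6 - W^{2}\right)\right) - 17\right) \sqrt{W} = \left(\left(-23 + \left(-6 + W^{2}\right)\right) - 17\right) \sqrt{W} = \left(\left(-29 + W^{2}\right) - 17\right) \sqrt{W} = \left(-46 + W^{2}\right) \sqrt{W} = \sqrt{W} \left(-46 + W^{2}\right)$)
$\left(59880 + 12 u{\left(-66 \right)}\right) - 16 \cdot 32^{2} = \left(59880 + 12 \sqrt{-66} \left(-46 + \left(-66\right)^{2}\right)\right) - 16 \cdot 32^{2} = \left(59880 + 12 i \sqrt{66} \left(-46 + 4356\right)\right) - 16384 = \left(59880 + 12 i \sqrt{66} \cdot 4310\right) - 16384 = \left(59880 + 12 \cdot 4310 i \sqrt{66}\right) - 16384 = \left(59880 + 51720 i \sqrt{66}\right) - 16384 = 43496 + 51720 i \sqrt{66}$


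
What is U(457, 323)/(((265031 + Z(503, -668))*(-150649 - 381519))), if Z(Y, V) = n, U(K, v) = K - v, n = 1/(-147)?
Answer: -1407/1480930642672 ≈ -9.5008e-10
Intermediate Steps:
n = -1/147 ≈ -0.0068027
Z(Y, V) = -1/147
U(457, 323)/(((265031 + Z(503, -668))*(-150649 - 381519))) = (457 - 1*323)/(((265031 - 1/147)*(-150649 - 381519))) = (457 - 323)/(((38959556/147)*(-532168))) = 134/(-2961861285344/21) = 134*(-21/2961861285344) = -1407/1480930642672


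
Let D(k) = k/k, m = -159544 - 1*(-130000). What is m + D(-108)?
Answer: -29543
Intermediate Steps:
m = -29544 (m = -159544 + 130000 = -29544)
D(k) = 1
m + D(-108) = -29544 + 1 = -29543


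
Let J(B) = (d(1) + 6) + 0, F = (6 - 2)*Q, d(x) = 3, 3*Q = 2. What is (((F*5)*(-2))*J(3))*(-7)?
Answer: 1680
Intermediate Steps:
Q = ⅔ (Q = (⅓)*2 = ⅔ ≈ 0.66667)
F = 8/3 (F = (6 - 2)*(⅔) = 4*(⅔) = 8/3 ≈ 2.6667)
J(B) = 9 (J(B) = (3 + 6) + 0 = 9 + 0 = 9)
(((F*5)*(-2))*J(3))*(-7) = ((((8/3)*5)*(-2))*9)*(-7) = (((40/3)*(-2))*9)*(-7) = -80/3*9*(-7) = -240*(-7) = 1680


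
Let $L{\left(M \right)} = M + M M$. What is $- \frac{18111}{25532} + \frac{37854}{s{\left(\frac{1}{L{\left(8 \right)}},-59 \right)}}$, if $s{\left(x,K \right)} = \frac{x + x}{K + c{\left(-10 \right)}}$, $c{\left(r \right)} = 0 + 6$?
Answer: $- \frac{1844059747935}{25532} \approx -7.2225 \cdot 10^{7}$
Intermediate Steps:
$c{\left(r \right)} = 6$
$L{\left(M \right)} = M + M^{2}$
$s{\left(x,K \right)} = \frac{2 x}{6 + K}$ ($s{\left(x,K \right)} = \frac{x + x}{K + 6} = \frac{2 x}{6 + K}$)
$- \frac{18111}{25532} + \frac{37854}{s{\left(\frac{1}{L{\left(8 \right)}},-59 \right)}} = - \frac{18111}{25532} + \frac{37854}{2 \frac{1}{8 \left(1 + 8\right)} \frac{1}{6 - 59}} = \left(-18111\right) \frac{1}{25532} + \frac{37854}{2 \frac{1}{8 \cdot 9} \frac{1}{-53}} = - \frac{18111}{25532} + \frac{37854}{2 \cdot \frac{1}{72} \left(- \frac{1}{53}\right)} = - \frac{18111}{25532} + \frac{37854}{- \frac{1}{1908}} = - \frac{18111}{25532} + 37854 \left(-1908\right) = - \frac{18111}{25532} - 72225432 = - \frac{1844059747935}{25532}$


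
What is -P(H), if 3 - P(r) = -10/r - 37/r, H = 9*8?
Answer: -263/72 ≈ -3.6528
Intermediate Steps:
H = 72
P(r) = 3 + 47/r (P(r) = 3 - (-10/r - 37/r) = 3 - (-47)/r = 3 + 47/r)
-P(H) = -(3 + 47/72) = -1*263/72 = -263/72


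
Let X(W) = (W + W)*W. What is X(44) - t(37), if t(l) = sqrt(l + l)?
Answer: 3872 - sqrt(74) ≈ 3863.4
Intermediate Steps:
X(W) = 2*W**2 (X(W) = (2*W)*W = 2*W**2)
t(l) = sqrt(2)*sqrt(l) (t(l) = sqrt(2*l) = sqrt(2)*sqrt(l))
X(44) - t(37) = 2*44**2 - sqrt(2)*sqrt(37) = 2*1936 - sqrt(74) = 3872 - sqrt(74)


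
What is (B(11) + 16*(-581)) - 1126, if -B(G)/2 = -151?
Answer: -10120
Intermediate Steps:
B(G) = 302 (B(G) = -2*(-151) = 302)
(B(11) + 16*(-581)) - 1126 = (302 + 16*(-581)) - 1126 = (302 - 9296) - 1126 = -8994 - 1126 = -10120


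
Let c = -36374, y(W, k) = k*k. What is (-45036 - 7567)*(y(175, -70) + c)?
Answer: 1655626822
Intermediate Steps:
y(W, k) = k²
(-45036 - 7567)*(y(175, -70) + c) = (-45036 - 7567)*((-70)² - 36374) = -52603*(4900 - 36374) = -52603*(-31474) = 1655626822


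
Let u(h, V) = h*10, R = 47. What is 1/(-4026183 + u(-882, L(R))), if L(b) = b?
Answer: -1/4035003 ≈ -2.4783e-7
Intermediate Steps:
u(h, V) = 10*h
1/(-4026183 + u(-882, L(R))) = 1/(-4026183 + 10*(-882)) = 1/(-4026183 - 8820) = 1/(-4035003) = -1/4035003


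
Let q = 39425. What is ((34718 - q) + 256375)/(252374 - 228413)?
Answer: 251668/23961 ≈ 10.503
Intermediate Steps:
((34718 - q) + 256375)/(252374 - 228413) = ((34718 - 1*39425) + 256375)/(252374 - 228413) = ((34718 - 39425) + 256375)/23961 = (-4707 + 256375)*(1/23961) = 251668*(1/23961) = 251668/23961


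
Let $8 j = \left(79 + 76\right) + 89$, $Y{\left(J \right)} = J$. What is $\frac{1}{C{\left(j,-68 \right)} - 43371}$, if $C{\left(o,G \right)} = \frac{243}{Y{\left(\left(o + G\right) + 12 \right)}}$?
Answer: $- \frac{17}{737469} \approx -2.3052 \cdot 10^{-5}$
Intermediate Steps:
$j = \frac{61}{2}$ ($j = \frac{\left(79 + 76\right) + 89}{8} = \frac{155 + 89}{8} = \frac{1}{8} \cdot 244 = \frac{61}{2} \approx 30.5$)
$C{\left(o,G \right)} = \frac{243}{12 + G + o}$ ($C{\left(o,G \right)} = \frac{243}{\left(o + G\right) + 12} = \frac{243}{\left(G + o\right) + 12} = \frac{243}{12 + G + o}$)
$\frac{1}{C{\left(j,-68 \right)} - 43371} = \frac{1}{\frac{243}{12 - 68 + \frac{61}{2}} - 43371} = \frac{1}{\frac{243}{- \frac{51}{2}} - 43371} = \frac{1}{243 \left(- \frac{2}{51}\right) - 43371} = \frac{1}{- \frac{162}{17} - 43371} = \frac{1}{- \frac{737469}{17}} = - \frac{17}{737469}$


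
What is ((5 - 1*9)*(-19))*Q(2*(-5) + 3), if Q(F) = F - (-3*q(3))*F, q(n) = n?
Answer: -5320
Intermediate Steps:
Q(F) = 10*F (Q(F) = F - (-3*3)*F = F - (-9)*F = F + 9*F = 10*F)
((5 - 1*9)*(-19))*Q(2*(-5) + 3) = ((5 - 1*9)*(-19))*(10*(2*(-5) + 3)) = ((5 - 9)*(-19))*(10*(-10 + 3)) = (-4*(-19))*(10*(-7)) = 76*(-70) = -5320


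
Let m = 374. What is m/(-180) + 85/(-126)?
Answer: -289/105 ≈ -2.7524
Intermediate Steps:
m/(-180) + 85/(-126) = 374/(-180) + 85/(-126) = 374*(-1/180) + 85*(-1/126) = -187/90 - 85/126 = -289/105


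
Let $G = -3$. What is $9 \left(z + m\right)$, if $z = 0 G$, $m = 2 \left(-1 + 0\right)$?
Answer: $-18$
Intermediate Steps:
$m = -2$ ($m = 2 \left(-1\right) = -2$)
$z = 0$ ($z = 0 \left(-3\right) = 0$)
$9 \left(z + m\right) = 9 \left(0 - 2\right) = 9 \left(-2\right) = -18$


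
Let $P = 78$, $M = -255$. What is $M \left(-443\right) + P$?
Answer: $113043$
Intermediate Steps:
$M \left(-443\right) + P = \left(-255\right) \left(-443\right) + 78 = 112965 + 78 = 113043$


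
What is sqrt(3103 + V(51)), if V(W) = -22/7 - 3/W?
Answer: 2*sqrt(10974061)/119 ≈ 55.676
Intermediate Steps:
V(W) = -22/7 - 3/W (V(W) = -22*1/7 - 3/W = -22/7 - 3/W)
sqrt(3103 + V(51)) = sqrt(3103 + (-22/7 - 3/51)) = sqrt(3103 + (-22/7 - 3*1/51)) = sqrt(3103 + (-22/7 - 1/17)) = sqrt(3103 - 381/119) = sqrt(368876/119) = 2*sqrt(10974061)/119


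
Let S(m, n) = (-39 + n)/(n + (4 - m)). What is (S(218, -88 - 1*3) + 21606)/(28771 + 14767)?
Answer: 658996/1327909 ≈ 0.49627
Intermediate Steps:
S(m, n) = (-39 + n)/(4 + n - m)
(S(218, -88 - 1*3) + 21606)/(28771 + 14767) = ((-39 + (-88 - 1*3))/(4 + (-88 - 1*3) - 1*218) + 21606)/(28771 + 14767) = ((-39 + (-88 - 3))/(4 + (-88 - 3) - 218) + 21606)/43538 = ((-39 - 91)/(4 - 91 - 218) + 21606)*(1/43538) = (-130/(-305) + 21606)*(1/43538) = (-1/305*(-130) + 21606)*(1/43538) = (26/61 + 21606)*(1/43538) = (1317992/61)*(1/43538) = 658996/1327909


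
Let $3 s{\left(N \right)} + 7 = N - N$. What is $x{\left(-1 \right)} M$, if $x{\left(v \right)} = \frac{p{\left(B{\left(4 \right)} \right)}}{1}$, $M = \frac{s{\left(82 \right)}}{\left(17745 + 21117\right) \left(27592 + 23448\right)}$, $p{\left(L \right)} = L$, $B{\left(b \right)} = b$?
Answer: $- \frac{7}{1487637360} \approx -4.7054 \cdot 10^{-9}$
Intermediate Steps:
$s{\left(N \right)} = - \frac{7}{3}$ ($s{\left(N \right)} = - \frac{7}{3} + \frac{N - N}{3} = - \frac{7}{3} + \frac{1}{3} \cdot 0 = - \frac{7}{3} + 0 = - \frac{7}{3}$)
$M = - \frac{7}{5950549440}$ ($M = - \frac{7}{3 \left(17745 + 21117\right) \left(27592 + 23448\right)} = - \frac{7}{3 \cdot 38862 \cdot 51040} = - \frac{7}{3 \cdot 1983516480} = \left(- \frac{7}{3}\right) \frac{1}{1983516480} = - \frac{7}{5950549440} \approx -1.1764 \cdot 10^{-9}$)
$x{\left(v \right)} = 4$ ($x{\left(v \right)} = \frac{4}{1} = 4 \cdot 1 = 4$)
$x{\left(-1 \right)} M = 4 \left(- \frac{7}{5950549440}\right) = - \frac{7}{1487637360}$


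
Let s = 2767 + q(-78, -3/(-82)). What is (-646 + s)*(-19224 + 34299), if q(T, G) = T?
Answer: 30798225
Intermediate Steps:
s = 2689 (s = 2767 - 78 = 2689)
(-646 + s)*(-19224 + 34299) = (-646 + 2689)*(-19224 + 34299) = 2043*15075 = 30798225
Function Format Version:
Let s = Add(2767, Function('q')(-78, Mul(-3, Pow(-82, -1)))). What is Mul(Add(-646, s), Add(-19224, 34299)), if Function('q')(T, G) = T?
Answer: 30798225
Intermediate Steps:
s = 2689 (s = Add(2767, -78) = 2689)
Mul(Add(-646, s), Add(-19224, 34299)) = Mul(Add(-646, 2689), Add(-19224, 34299)) = Mul(2043, 15075) = 30798225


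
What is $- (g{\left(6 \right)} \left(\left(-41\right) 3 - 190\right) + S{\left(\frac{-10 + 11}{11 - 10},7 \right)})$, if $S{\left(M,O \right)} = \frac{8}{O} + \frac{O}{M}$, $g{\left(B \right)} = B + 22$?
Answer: $\frac{61291}{7} \approx 8755.9$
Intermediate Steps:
$g{\left(B \right)} = 22 + B$
$- (g{\left(6 \right)} \left(\left(-41\right) 3 - 190\right) + S{\left(\frac{-10 + 11}{11 - 10},7 \right)}) = - (\left(22 + 6\right) \left(\left(-41\right) 3 - 190\right) + \left(\frac{8}{7} + \frac{7}{\left(-10 + 11\right) \frac{1}{11 - 10}}\right)) = - (28 \left(-123 - 190\right) + \left(8 \cdot \frac{1}{7} + \frac{7}{1 \cdot 1^{-1}}\right)) = - (28 \left(-313\right) + \left(\frac{8}{7} + \frac{7}{1 \cdot 1}\right)) = - (-8764 + \left(\frac{8}{7} + \frac{7}{1}\right)) = - (-8764 + \left(\frac{8}{7} + 7 \cdot 1\right)) = - (-8764 + \left(\frac{8}{7} + 7\right)) = - (-8764 + \frac{57}{7}) = \left(-1\right) \left(- \frac{61291}{7}\right) = \frac{61291}{7}$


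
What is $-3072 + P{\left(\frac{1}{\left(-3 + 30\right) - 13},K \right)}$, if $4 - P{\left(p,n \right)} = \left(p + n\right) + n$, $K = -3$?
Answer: $- \frac{42869}{14} \approx -3062.1$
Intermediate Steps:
$P{\left(p,n \right)} = 4 - p - 2 n$ ($P{\left(p,n \right)} = 4 - \left(\left(p + n\right) + n\right) = 4 - \left(\left(n + p\right) + n\right) = 4 - \left(p + 2 n\right) = 4 - p - 2 n$)
$-3072 + P{\left(\frac{1}{\left(-3 + 30\right) - 13},K \right)} = -3072 - \left(-10 + \frac{1}{\left(-3 + 30\right) - 13}\right) = -3072 + \left(4 - \frac{1}{27 - 13} + 6\right) = -3072 + \left(4 - \frac{1}{14} + 6\right) = -3072 + \frac{139}{14} = - \frac{42869}{14}$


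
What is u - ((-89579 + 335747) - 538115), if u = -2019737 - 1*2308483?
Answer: -4036273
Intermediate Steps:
u = -4328220 (u = -2019737 - 2308483 = -4328220)
u - ((-89579 + 335747) - 538115) = -4328220 - ((-89579 + 335747) - 538115) = -4328220 - (246168 - 538115) = -4328220 - 1*(-291947) = -4328220 + 291947 = -4036273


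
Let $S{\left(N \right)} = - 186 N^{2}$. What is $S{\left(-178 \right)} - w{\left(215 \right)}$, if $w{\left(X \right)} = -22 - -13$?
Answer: $-5893215$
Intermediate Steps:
$w{\left(X \right)} = -9$ ($w{\left(X \right)} = -22 + 13 = -9$)
$S{\left(-178 \right)} - w{\left(215 \right)} = - 186 \left(-178\right)^{2} - -9 = \left(-186\right) 31684 + 9 = -5893224 + 9 = -5893215$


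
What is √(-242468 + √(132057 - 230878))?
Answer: √(-242468 + I*√98821) ≈ 0.319 + 492.41*I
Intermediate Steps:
√(-242468 + √(132057 - 230878)) = √(-242468 + √(-98821)) = √(-242468 + I*√98821)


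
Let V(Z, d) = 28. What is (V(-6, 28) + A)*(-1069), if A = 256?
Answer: -303596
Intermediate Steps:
(V(-6, 28) + A)*(-1069) = (28 + 256)*(-1069) = 284*(-1069) = -303596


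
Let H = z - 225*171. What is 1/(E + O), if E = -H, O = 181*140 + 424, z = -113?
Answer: 1/64352 ≈ 1.5540e-5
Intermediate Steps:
O = 25764 (O = 25340 + 424 = 25764)
H = -38588 (H = -113 - 225*171 = -113 - 38475 = -38588)
E = 38588 (E = -1*(-38588) = 38588)
1/(E + O) = 1/(38588 + 25764) = 1/64352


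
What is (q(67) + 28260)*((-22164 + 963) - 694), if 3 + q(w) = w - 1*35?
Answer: -619387655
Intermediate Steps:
q(w) = -38 + w (q(w) = -3 + (w - 1*35) = -3 + (w - 35) = -3 + (-35 + w) = -38 + w)
(q(67) + 28260)*((-22164 + 963) - 694) = ((-38 + 67) + 28260)*((-22164 + 963) - 694) = (29 + 28260)*(-21201 - 694) = 28289*(-21895) = -619387655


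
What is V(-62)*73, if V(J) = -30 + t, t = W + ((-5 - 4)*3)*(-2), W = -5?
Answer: 1387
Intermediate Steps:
t = 49 (t = -5 + ((-5 - 4)*3)*(-2) = -5 - 9*3*(-2) = -5 - 27*(-2) = -5 + 54 = 49)
V(J) = 19 (V(J) = -30 + 49 = 19)
V(-62)*73 = 19*73 = 1387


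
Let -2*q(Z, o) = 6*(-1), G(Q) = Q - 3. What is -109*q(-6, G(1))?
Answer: -327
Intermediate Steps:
G(Q) = -3 + Q
q(Z, o) = 3 (q(Z, o) = -3*(-1) = -½*(-6) = 3)
-109*q(-6, G(1)) = -109*3 = -327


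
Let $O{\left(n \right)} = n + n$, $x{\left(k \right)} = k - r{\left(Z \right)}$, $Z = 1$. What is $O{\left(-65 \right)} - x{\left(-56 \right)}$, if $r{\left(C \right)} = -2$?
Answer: $-76$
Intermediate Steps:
$x{\left(k \right)} = 2 + k$ ($x{\left(k \right)} = k - -2 = k + 2 = 2 + k$)
$O{\left(n \right)} = 2 n$
$O{\left(-65 \right)} - x{\left(-56 \right)} = 2 \left(-65\right) - \left(2 - 56\right) = -130 - -54 = -130 + 54 = -76$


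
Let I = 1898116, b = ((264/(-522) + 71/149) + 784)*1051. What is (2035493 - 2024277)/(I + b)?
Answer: 145393008/35286183971 ≈ 0.0041204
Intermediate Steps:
b = 10680906263/12963 (b = ((264*(-1/522) + 71*(1/149)) + 784)*1051 = ((-44/87 + 71/149) + 784)*1051 = (-379/12963 + 784)*1051 = (10162613/12963)*1051 = 10680906263/12963 ≈ 8.2395e+5)
(2035493 - 2024277)/(I + b) = (2035493 - 2024277)/(1898116 + 10680906263/12963) = 11216/(35286183971/12963) = 11216*(12963/35286183971) = 145393008/35286183971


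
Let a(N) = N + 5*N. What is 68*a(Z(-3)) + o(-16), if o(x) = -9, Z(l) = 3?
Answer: 1215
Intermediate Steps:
a(N) = 6*N
68*a(Z(-3)) + o(-16) = 68*(6*3) - 9 = 68*18 - 9 = 1224 - 9 = 1215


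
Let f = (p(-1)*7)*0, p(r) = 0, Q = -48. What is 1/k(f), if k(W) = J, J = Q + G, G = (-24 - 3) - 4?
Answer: -1/79 ≈ -0.012658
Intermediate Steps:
G = -31 (G = -27 - 4 = -31)
J = -79 (J = -48 - 31 = -79)
f = 0 (f = (0*7)*0 = 0*0 = 0)
k(W) = -79
1/k(f) = 1/(-79) = -1/79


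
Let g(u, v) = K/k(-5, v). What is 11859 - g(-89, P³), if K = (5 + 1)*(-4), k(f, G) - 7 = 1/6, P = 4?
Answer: 510081/43 ≈ 11862.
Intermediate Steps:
k(f, G) = 43/6 (k(f, G) = 7 + 1/6 = 7 + ⅙ = 43/6)
K = -24 (K = 6*(-4) = -24)
g(u, v) = -144/43 (g(u, v) = -24/43/6 = -24*6/43 = -144/43)
11859 - g(-89, P³) = 11859 - 1*(-144/43) = 11859 + 144/43 = 510081/43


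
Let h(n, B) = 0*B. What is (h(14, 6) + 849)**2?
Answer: 720801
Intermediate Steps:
h(n, B) = 0
(h(14, 6) + 849)**2 = (0 + 849)**2 = 849**2 = 720801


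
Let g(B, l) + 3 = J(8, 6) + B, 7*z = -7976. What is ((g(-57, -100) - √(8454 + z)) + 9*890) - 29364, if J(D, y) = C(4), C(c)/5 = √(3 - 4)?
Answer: -21414 + 5*I - √358414/7 ≈ -21500.0 + 5.0*I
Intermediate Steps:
z = -7976/7 (z = (⅐)*(-7976) = -7976/7 ≈ -1139.4)
C(c) = 5*I (C(c) = 5*√(3 - 4) = 5*√(-1) = 5*I)
J(D, y) = 5*I
g(B, l) = -3 + B + 5*I (g(B, l) = -3 + (5*I + B) = -3 + (B + 5*I) = -3 + B + 5*I)
((g(-57, -100) - √(8454 + z)) + 9*890) - 29364 = (((-3 - 57 + 5*I) - √(8454 - 7976/7)) + 9*890) - 29364 = (((-60 + 5*I) - √(51202/7)) + 8010) - 29364 = (((-60 + 5*I) - √358414/7) + 8010) - 29364 = ((-60 + 5*I - √358414/7) + 8010) - 29364 = (7950 + 5*I - √358414/7) - 29364 = -21414 + 5*I - √358414/7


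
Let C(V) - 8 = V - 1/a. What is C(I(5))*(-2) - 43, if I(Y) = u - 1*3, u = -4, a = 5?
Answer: -223/5 ≈ -44.600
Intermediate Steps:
I(Y) = -7 (I(Y) = -4 - 1*3 = -4 - 3 = -7)
C(V) = 39/5 + V (C(V) = 8 + (V - 1/5) = 8 + (V - 1*⅕) = 8 + (V - ⅕) = 8 + (-⅕ + V) = 39/5 + V)
C(I(5))*(-2) - 43 = (39/5 - 7)*(-2) - 43 = (⅘)*(-2) - 43 = -8/5 - 43 = -223/5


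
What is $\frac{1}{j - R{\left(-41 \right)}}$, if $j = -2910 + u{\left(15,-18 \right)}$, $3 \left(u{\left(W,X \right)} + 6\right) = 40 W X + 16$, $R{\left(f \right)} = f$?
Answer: $- \frac{3}{19409} \approx -0.00015457$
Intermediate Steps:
$u{\left(W,X \right)} = - \frac{2}{3} + \frac{40 W X}{3}$ ($u{\left(W,X \right)} = -6 + \frac{40 W X + 16}{3} = -6 + \frac{16 + 40 W X}{3} = -6 + \left(\frac{16}{3} + \frac{40 W X}{3}\right) = - \frac{2}{3} + \frac{40 W X}{3}$)
$j = - \frac{19532}{3}$ ($j = -2910 + \left(- \frac{2}{3} + \frac{40}{3} \cdot 15 \left(-18\right)\right) = -2910 - \frac{10802}{3} = - \frac{19532}{3} \approx -6510.7$)
$\frac{1}{j - R{\left(-41 \right)}} = \frac{1}{- \frac{19532}{3} - -41} = \frac{1}{- \frac{19532}{3} + 41} = \frac{1}{- \frac{19409}{3}} = - \frac{3}{19409}$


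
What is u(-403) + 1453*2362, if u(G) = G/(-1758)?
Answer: 6033431791/1758 ≈ 3.4320e+6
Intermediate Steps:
u(G) = -G/1758 (u(G) = G*(-1/1758) = -G/1758)
u(-403) + 1453*2362 = -1/1758*(-403) + 1453*2362 = 403/1758 + 3431986 = 6033431791/1758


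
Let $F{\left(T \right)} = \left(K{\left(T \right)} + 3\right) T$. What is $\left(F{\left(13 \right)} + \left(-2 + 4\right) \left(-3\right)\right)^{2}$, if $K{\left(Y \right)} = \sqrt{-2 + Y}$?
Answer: $2948 + 858 \sqrt{11} \approx 5793.7$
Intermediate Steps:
$F{\left(T \right)} = T \left(3 + \sqrt{-2 + T}\right)$ ($F{\left(T \right)} = \left(\sqrt{-2 + T} + 3\right) T = \left(3 + \sqrt{-2 + T}\right) T = T \left(3 + \sqrt{-2 + T}\right)$)
$\left(F{\left(13 \right)} + \left(-2 + 4\right) \left(-3\right)\right)^{2} = \left(13 \left(3 + \sqrt{-2 + 13}\right) + \left(-2 + 4\right) \left(-3\right)\right)^{2} = \left(13 \left(3 + \sqrt{11}\right) + 2 \left(-3\right)\right)^{2} = \left(\left(39 + 13 \sqrt{11}\right) - 6\right)^{2} = \left(33 + 13 \sqrt{11}\right)^{2}$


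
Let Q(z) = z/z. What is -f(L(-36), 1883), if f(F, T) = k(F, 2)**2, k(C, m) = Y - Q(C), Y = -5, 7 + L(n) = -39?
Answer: -36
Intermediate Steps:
L(n) = -46 (L(n) = -7 - 39 = -46)
Q(z) = 1
k(C, m) = -6 (k(C, m) = -5 - 1*1 = -5 - 1 = -6)
f(F, T) = 36 (f(F, T) = (-6)**2 = 36)
-f(L(-36), 1883) = -1*36 = -36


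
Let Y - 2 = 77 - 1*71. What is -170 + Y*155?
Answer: 1070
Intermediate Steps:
Y = 8 (Y = 2 + (77 - 1*71) = 2 + (77 - 71) = 2 + 6 = 8)
-170 + Y*155 = -170 + 8*155 = -170 + 1240 = 1070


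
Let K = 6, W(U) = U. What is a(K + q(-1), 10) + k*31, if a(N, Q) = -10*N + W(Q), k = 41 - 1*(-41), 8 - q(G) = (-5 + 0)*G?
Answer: 2462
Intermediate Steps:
q(G) = 8 + 5*G (q(G) = 8 - (-5 + 0)*G = 8 - (-5)*G = 8 + 5*G)
k = 82 (k = 41 + 41 = 82)
a(N, Q) = Q - 10*N (a(N, Q) = -10*N + Q = Q - 10*N)
a(K + q(-1), 10) + k*31 = (10 - 10*(6 + (8 + 5*(-1)))) + 82*31 = (10 - 10*(6 + (8 - 5))) + 2542 = (10 - 10*(6 + 3)) + 2542 = (10 - 10*9) + 2542 = (10 - 90) + 2542 = -80 + 2542 = 2462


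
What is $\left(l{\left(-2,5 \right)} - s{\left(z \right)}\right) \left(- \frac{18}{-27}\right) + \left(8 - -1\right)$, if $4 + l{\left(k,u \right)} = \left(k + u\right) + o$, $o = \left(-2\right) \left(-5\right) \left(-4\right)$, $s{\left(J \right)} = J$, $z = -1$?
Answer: $- \frac{53}{3} \approx -17.667$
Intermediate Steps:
$o = -40$ ($o = 10 \left(-4\right) = -40$)
$l{\left(k,u \right)} = -44 + k + u$ ($l{\left(k,u \right)} = -4 - \left(40 - k - u\right) = -4 + \left(-40 + k + u\right) = -44 + k + u$)
$\left(l{\left(-2,5 \right)} - s{\left(z \right)}\right) \left(- \frac{18}{-27}\right) + \left(8 - -1\right) = \left(\left(-44 - 2 + 5\right) - -1\right) \left(- \frac{18}{-27}\right) + \left(8 - -1\right) = \left(-41 + 1\right) \left(\left(-18\right) \left(- \frac{1}{27}\right)\right) + \left(8 + 1\right) = \left(-40\right) \frac{2}{3} + 9 = - \frac{80}{3} + 9 = - \frac{53}{3}$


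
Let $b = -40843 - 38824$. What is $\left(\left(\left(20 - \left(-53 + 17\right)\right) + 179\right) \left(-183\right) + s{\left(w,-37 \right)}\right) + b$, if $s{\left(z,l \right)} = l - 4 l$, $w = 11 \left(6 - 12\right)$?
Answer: $-122561$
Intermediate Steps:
$b = -79667$ ($b = -40843 - 38824 = -79667$)
$w = -66$ ($w = 11 \left(-6\right) = -66$)
$s{\left(z,l \right)} = - 3 l$
$\left(\left(\left(20 - \left(-53 + 17\right)\right) + 179\right) \left(-183\right) + s{\left(w,-37 \right)}\right) + b = \left(\left(\left(20 - \left(-53 + 17\right)\right) + 179\right) \left(-183\right) - -111\right) - 79667 = \left(\left(\left(20 - -36\right) + 179\right) \left(-183\right) + 111\right) - 79667 = \left(\left(\left(20 + 36\right) + 179\right) \left(-183\right) + 111\right) - 79667 = \left(\left(56 + 179\right) \left(-183\right) + 111\right) - 79667 = \left(235 \left(-183\right) + 111\right) - 79667 = \left(-43005 + 111\right) - 79667 = -42894 - 79667 = -122561$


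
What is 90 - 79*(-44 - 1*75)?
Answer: 9491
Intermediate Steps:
90 - 79*(-44 - 1*75) = 90 - 79*(-44 - 75) = 90 - 79*(-119) = 90 + 9401 = 9491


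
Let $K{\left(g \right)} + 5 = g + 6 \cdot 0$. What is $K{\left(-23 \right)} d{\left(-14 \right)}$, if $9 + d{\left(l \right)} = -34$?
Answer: $1204$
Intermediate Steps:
$K{\left(g \right)} = -5 + g$ ($K{\left(g \right)} = -5 + \left(g + 6 \cdot 0\right) = -5 + \left(g + 0\right) = -5 + g$)
$d{\left(l \right)} = -43$ ($d{\left(l \right)} = -9 - 34 = -43$)
$K{\left(-23 \right)} d{\left(-14 \right)} = \left(-5 - 23\right) \left(-43\right) = \left(-28\right) \left(-43\right) = 1204$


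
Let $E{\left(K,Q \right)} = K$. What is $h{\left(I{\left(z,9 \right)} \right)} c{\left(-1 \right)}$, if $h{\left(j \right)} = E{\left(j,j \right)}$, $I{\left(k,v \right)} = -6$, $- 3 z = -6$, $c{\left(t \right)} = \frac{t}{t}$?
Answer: $-6$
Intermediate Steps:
$c{\left(t \right)} = 1$
$z = 2$ ($z = \left(- \frac{1}{3}\right) \left(-6\right) = 2$)
$h{\left(j \right)} = j$
$h{\left(I{\left(z,9 \right)} \right)} c{\left(-1 \right)} = \left(-6\right) 1 = -6$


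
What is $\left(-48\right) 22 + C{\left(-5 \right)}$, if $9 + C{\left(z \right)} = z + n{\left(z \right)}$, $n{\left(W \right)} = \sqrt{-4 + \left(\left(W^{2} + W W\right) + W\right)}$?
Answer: $-1070 + \sqrt{41} \approx -1063.6$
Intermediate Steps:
$n{\left(W \right)} = \sqrt{-4 + W + 2 W^{2}}$ ($n{\left(W \right)} = \sqrt{-4 + \left(\left(W^{2} + W^{2}\right) + W\right)} = \sqrt{-4 + \left(2 W^{2} + W\right)} = \sqrt{-4 + \left(W + 2 W^{2}\right)} = \sqrt{-4 + W + 2 W^{2}}$)
$C{\left(z \right)} = -9 + z + \sqrt{-4 + z + 2 z^{2}}$ ($C{\left(z \right)} = -9 + \left(z + \sqrt{-4 + z + 2 z^{2}}\right) = -9 + z + \sqrt{-4 + z + 2 z^{2}}$)
$\left(-48\right) 22 + C{\left(-5 \right)} = \left(-48\right) 22 - \left(14 - \sqrt{-4 - 5 + 2 \left(-5\right)^{2}}\right) = -1056 - \left(14 - \sqrt{-4 - 5 + 2 \cdot 25}\right) = -1056 - \left(14 - \sqrt{-4 - 5 + 50}\right) = -1056 - \left(14 - \sqrt{41}\right) = -1070 + \sqrt{41}$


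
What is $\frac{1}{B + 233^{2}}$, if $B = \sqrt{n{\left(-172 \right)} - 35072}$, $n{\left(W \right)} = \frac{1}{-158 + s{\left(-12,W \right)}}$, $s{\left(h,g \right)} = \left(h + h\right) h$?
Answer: $\frac{7057570}{383152977089} - \frac{i \sqrt{592716670}}{383152977089} \approx 1.842 \cdot 10^{-5} - 6.3541 \cdot 10^{-8} i$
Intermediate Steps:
$s{\left(h,g \right)} = 2 h^{2}$ ($s{\left(h,g \right)} = 2 h h = 2 h^{2}$)
$n{\left(W \right)} = \frac{1}{130}$ ($n{\left(W \right)} = \frac{1}{-158 + 2 \left(-12\right)^{2}} = \frac{1}{-158 + 2 \cdot 144} = \frac{1}{-158 + 288} = \frac{1}{130}$)
$B = \frac{i \sqrt{592716670}}{130}$ ($B = \sqrt{\frac{1}{130} - 35072} = \sqrt{- \frac{4559359}{130}} = \frac{i \sqrt{592716670}}{130} \approx 187.28 i$)
$\frac{1}{B + 233^{2}} = \frac{1}{\frac{i \sqrt{592716670}}{130} + 233^{2}} = \frac{1}{\frac{i \sqrt{592716670}}{130} + 54289} = \frac{1}{54289 + \frac{i \sqrt{592716670}}{130}}$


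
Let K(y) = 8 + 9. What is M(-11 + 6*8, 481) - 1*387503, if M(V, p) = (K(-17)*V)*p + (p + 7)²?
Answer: 153190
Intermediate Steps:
K(y) = 17
M(V, p) = (7 + p)² + 17*V*p (M(V, p) = (17*V)*p + (p + 7)² = 17*V*p + (7 + p)² = (7 + p)² + 17*V*p)
M(-11 + 6*8, 481) - 1*387503 = ((7 + 481)² + 17*(-11 + 6*8)*481) - 1*387503 = (488² + 17*(-11 + 48)*481) - 387503 = (238144 + 17*37*481) - 387503 = (238144 + 302549) - 387503 = 540693 - 387503 = 153190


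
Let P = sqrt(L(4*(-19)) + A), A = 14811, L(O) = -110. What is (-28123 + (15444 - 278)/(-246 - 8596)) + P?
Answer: -124339366/4421 + sqrt(14701) ≈ -28003.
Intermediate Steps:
P = sqrt(14701) (P = sqrt(-110 + 14811) = sqrt(14701) ≈ 121.25)
(-28123 + (15444 - 278)/(-246 - 8596)) + P = (-28123 + (15444 - 278)/(-246 - 8596)) + sqrt(14701) = (-28123 + 15166/(-8842)) + sqrt(14701) = (-28123 + 15166*(-1/8842)) + sqrt(14701) = (-28123 - 7583/4421) + sqrt(14701) = -124339366/4421 + sqrt(14701)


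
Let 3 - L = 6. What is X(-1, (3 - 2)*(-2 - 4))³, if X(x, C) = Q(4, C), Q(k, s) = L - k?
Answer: -343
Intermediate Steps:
L = -3 (L = 3 - 1*6 = 3 - 6 = -3)
Q(k, s) = -3 - k
X(x, C) = -7 (X(x, C) = -3 - 1*4 = -3 - 4 = -7)
X(-1, (3 - 2)*(-2 - 4))³ = (-7)³ = -343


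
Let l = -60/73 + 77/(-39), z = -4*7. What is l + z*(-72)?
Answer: 5731591/2847 ≈ 2013.2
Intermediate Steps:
z = -28
l = -7961/2847 (l = -60*1/73 + 77*(-1/39) = -60/73 - 77/39 = -7961/2847 ≈ -2.7963)
l + z*(-72) = -7961/2847 - 28*(-72) = -7961/2847 + 2016 = 5731591/2847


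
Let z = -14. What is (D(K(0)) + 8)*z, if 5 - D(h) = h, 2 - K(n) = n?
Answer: -154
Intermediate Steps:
K(n) = 2 - n
D(h) = 5 - h
(D(K(0)) + 8)*z = ((5 - (2 - 1*0)) + 8)*(-14) = ((5 - (2 + 0)) + 8)*(-14) = ((5 - 1*2) + 8)*(-14) = ((5 - 2) + 8)*(-14) = (3 + 8)*(-14) = 11*(-14) = -154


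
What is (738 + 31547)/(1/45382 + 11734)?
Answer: 1465157870/532512389 ≈ 2.7514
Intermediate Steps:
(738 + 31547)/(1/45382 + 11734) = 32285/(1/45382 + 11734) = 32285/(532512389/45382) = 32285*(45382/532512389) = 1465157870/532512389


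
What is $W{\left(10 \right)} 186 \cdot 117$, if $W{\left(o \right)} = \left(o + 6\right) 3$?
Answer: $1044576$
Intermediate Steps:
$W{\left(o \right)} = 18 + 3 o$ ($W{\left(o \right)} = \left(6 + o\right) 3 = 18 + 3 o$)
$W{\left(10 \right)} 186 \cdot 117 = \left(18 + 3 \cdot 10\right) 186 \cdot 117 = \left(18 + 30\right) 186 \cdot 117 = 48 \cdot 186 \cdot 117 = 8928 \cdot 117 = 1044576$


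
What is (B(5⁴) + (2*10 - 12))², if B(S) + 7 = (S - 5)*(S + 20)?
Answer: 159920809801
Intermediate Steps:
B(S) = -7 + (-5 + S)*(20 + S) (B(S) = -7 + (S - 5)*(S + 20) = -7 + (-5 + S)*(20 + S))
(B(5⁴) + (2*10 - 12))² = ((-107 + (5⁴)² + 15*5⁴) + (2*10 - 12))² = ((-107 + 625² + 15*625) + (20 - 12))² = ((-107 + 390625 + 9375) + 8)² = (399893 + 8)² = 399901² = 159920809801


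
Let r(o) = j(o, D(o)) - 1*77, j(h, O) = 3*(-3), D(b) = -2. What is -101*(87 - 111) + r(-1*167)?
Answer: 2338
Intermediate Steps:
j(h, O) = -9
r(o) = -86 (r(o) = -9 - 1*77 = -9 - 77 = -86)
-101*(87 - 111) + r(-1*167) = -101*(87 - 111) - 86 = -101*(-24) - 86 = 2424 - 86 = 2338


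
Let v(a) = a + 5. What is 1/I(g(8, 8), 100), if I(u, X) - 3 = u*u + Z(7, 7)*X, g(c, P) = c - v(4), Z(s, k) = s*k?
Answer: 1/4904 ≈ 0.00020392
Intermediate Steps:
v(a) = 5 + a
Z(s, k) = k*s
g(c, P) = -9 + c (g(c, P) = c - (5 + 4) = c - 1*9 = c - 9 = -9 + c)
I(u, X) = 3 + u² + 49*X (I(u, X) = 3 + (u*u + (7*7)*X) = 3 + (u² + 49*X) = 3 + u² + 49*X)
1/I(g(8, 8), 100) = 1/(3 + (-9 + 8)² + 49*100) = 1/(3 + (-1)² + 4900) = 1/(3 + 1 + 4900) = 1/4904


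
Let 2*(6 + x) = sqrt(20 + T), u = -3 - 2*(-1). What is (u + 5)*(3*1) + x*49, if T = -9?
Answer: -282 + 49*sqrt(11)/2 ≈ -200.74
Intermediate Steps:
u = -1 (u = -3 + 2 = -1)
x = -6 + sqrt(11)/2 (x = -6 + sqrt(20 - 9)/2 = -6 + sqrt(11)/2 ≈ -4.3417)
(u + 5)*(3*1) + x*49 = (-1 + 5)*(3*1) + (-6 + sqrt(11)/2)*49 = 4*3 + (-294 + 49*sqrt(11)/2) = 12 + (-294 + 49*sqrt(11)/2) = -282 + 49*sqrt(11)/2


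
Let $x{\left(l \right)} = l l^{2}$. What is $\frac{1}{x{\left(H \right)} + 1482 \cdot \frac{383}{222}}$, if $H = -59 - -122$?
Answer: $\frac{37}{9346340} \approx 3.9588 \cdot 10^{-6}$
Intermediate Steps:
$H = 63$ ($H = -59 + 122 = 63$)
$x{\left(l \right)} = l^{3}$
$\frac{1}{x{\left(H \right)} + 1482 \cdot \frac{383}{222}} = \frac{1}{63^{3} + 1482 \cdot \frac{383}{222}} = \frac{1}{250047 + 1482 \cdot 383 \cdot \frac{1}{222}} = \frac{1}{250047 + 1482 \cdot \frac{383}{222}} = \frac{1}{250047 + \frac{94601}{37}} = \frac{1}{\frac{9346340}{37}} = \frac{37}{9346340}$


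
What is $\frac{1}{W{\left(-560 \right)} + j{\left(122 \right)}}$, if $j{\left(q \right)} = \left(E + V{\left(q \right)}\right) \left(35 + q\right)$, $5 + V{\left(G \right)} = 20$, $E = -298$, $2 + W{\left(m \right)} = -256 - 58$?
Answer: $- \frac{1}{44747} \approx -2.2348 \cdot 10^{-5}$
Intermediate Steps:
$W{\left(m \right)} = -316$ ($W{\left(m \right)} = -2 - 314 = -316$)
$V{\left(G \right)} = 15$ ($V{\left(G \right)} = -5 + 20 = 15$)
$j{\left(q \right)} = -9905 - 283 q$ ($j{\left(q \right)} = \left(-298 + 15\right) \left(35 + q\right) = - 283 \left(35 + q\right) = -9905 - 283 q$)
$\frac{1}{W{\left(-560 \right)} + j{\left(122 \right)}} = \frac{1}{-316 - 44431} = \frac{1}{-44747} = - \frac{1}{44747}$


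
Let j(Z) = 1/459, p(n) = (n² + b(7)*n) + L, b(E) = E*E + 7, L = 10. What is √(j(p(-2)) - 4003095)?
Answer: 2*I*√23427112701/153 ≈ 2000.8*I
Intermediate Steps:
b(E) = 7 + E² (b(E) = E² + 7 = 7 + E²)
p(n) = 10 + n² + 56*n (p(n) = (n² + (7 + 7²)*n) + 10 = (n² + (7 + 49)*n) + 10 = (n² + 56*n) + 10 = 10 + n² + 56*n)
j(Z) = 1/459
√(j(p(-2)) - 4003095) = √(1/459 - 4003095) = √(-1837420604/459) = 2*I*√23427112701/153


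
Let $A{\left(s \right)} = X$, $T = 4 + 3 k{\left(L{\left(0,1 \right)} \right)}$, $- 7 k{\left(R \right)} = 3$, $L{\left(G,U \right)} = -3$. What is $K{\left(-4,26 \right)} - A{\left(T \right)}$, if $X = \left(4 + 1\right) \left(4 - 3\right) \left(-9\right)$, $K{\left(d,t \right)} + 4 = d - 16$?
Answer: $21$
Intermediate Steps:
$K{\left(d,t \right)} = -20 + d$ ($K{\left(d,t \right)} = -4 + \left(d - 16\right) = -4 + \left(-16 + d\right) = -20 + d$)
$k{\left(R \right)} = - \frac{3}{7}$ ($k{\left(R \right)} = \left(- \frac{1}{7}\right) 3 = - \frac{3}{7}$)
$T = \frac{19}{7}$ ($T = 4 + 3 \left(- \frac{3}{7}\right) = 4 - \frac{9}{7} = \frac{19}{7} \approx 2.7143$)
$X = -45$ ($X = 5 \cdot 1 \left(-9\right) = 5 \left(-9\right) = -45$)
$A{\left(s \right)} = -45$
$K{\left(-4,26 \right)} - A{\left(T \right)} = \left(-20 - 4\right) - -45 = -24 + 45 = 21$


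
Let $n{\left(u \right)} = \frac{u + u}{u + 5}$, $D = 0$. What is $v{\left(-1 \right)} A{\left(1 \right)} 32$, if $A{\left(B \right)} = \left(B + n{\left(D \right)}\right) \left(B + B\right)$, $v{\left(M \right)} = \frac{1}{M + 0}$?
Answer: $-64$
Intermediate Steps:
$v{\left(M \right)} = \frac{1}{M}$
$n{\left(u \right)} = \frac{2 u}{5 + u}$
$A{\left(B \right)} = 2 B^{2}$ ($A{\left(B \right)} = \left(B + 2 \cdot 0 \frac{1}{5 + 0}\right) \left(B + B\right) = \left(B + 2 \cdot 0 \cdot \frac{1}{5}\right) 2 B = \left(B + 0\right) 2 B = B 2 B = 2 B^{2}$)
$v{\left(-1 \right)} A{\left(1 \right)} 32 = \frac{2 \cdot 1^{2}}{-1} \cdot 32 = - 2 \cdot 1 \cdot 32 = \left(-1\right) 2 \cdot 32 = \left(-2\right) 32 = -64$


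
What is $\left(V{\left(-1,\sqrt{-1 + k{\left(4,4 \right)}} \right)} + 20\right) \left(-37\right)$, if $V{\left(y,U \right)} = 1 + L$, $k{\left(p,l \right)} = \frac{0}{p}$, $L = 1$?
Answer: $-814$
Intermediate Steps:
$k{\left(p,l \right)} = 0$
$V{\left(y,U \right)} = 2$ ($V{\left(y,U \right)} = 1 + 1 = 2$)
$\left(V{\left(-1,\sqrt{-1 + k{\left(4,4 \right)}} \right)} + 20\right) \left(-37\right) = \left(2 + 20\right) \left(-37\right) = 22 \left(-37\right) = -814$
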